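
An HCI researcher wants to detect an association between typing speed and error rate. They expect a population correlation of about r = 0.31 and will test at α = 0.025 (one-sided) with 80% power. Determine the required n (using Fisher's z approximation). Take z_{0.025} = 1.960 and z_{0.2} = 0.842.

Fisher's z: C = ½·ln((1+r)/(1−r)) = ½·ln(1.8986) = 0.3205.
n = ((z_{α} + z_β)/C)² + 3.
(1.960 + 0.842) / 0.3205 = 2.802 / 0.3205 = 8.743.
n = 8.743² + 3 = 76.43 + 3 = 79.4.
Round up.

n = 80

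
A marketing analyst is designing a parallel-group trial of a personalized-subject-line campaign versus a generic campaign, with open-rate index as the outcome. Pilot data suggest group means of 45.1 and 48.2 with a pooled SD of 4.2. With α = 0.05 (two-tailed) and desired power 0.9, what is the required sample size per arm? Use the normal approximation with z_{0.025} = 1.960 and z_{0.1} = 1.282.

n = 39 per group

Cohen's d = |M₁ − M₂| / SD_pooled = |45.1 − 48.2| / 4.2 = 3.1 / 4.2 = 0.738.
For two independent groups with equal n: n = 2·((z_{α/2} + z_β) / d)².
z_{α/2} + z_β = 1.960 + 1.282 = 3.242.
n = 2 × (3.242 / 0.738)² = 2 × 4.393² = 2 × 19.30 = 38.6.
Round up to the next whole participant.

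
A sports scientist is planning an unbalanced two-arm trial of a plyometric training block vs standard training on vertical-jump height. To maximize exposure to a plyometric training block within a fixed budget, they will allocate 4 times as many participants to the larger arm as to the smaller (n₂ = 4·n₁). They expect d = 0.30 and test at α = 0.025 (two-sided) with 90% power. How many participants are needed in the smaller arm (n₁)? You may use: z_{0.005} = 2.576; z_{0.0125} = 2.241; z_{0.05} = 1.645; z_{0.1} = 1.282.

With allocation ratio k = n₂/n₁ = 4, Var(x̄₁−x̄₂) = σ²(1/n₁ + 1/(k·n₁)) = σ²·(k+1)/(k·n₁).
So n₁ = (1 + 1/k)·((z_{α/2} + z_β)/d)² = 1.250 × (3.523/0.30)².
n₁ = 1.250 × 137.91 = 172.4.
Round up: n₁ = 173, giving n₂ = 4 × 173 = 692.

n₁ = 173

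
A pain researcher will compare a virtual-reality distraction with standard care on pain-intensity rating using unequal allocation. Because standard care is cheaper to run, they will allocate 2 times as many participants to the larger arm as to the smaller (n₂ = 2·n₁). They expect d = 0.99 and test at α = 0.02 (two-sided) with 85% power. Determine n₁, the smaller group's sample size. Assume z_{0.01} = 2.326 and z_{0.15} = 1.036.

n₁ = 18

With allocation ratio k = n₂/n₁ = 2, Var(x̄₁−x̄₂) = σ²(1/n₁ + 1/(k·n₁)) = σ²·(k+1)/(k·n₁).
So n₁ = (1 + 1/k)·((z_{α/2} + z_β)/d)² = 1.500 × (3.362/0.99)².
n₁ = 1.500 × 11.53 = 17.3.
Round up: n₁ = 18, giving n₂ = 2 × 18 = 36.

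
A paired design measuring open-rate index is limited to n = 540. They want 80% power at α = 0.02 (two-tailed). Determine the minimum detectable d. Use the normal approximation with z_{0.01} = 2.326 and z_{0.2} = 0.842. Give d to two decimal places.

d_min ≈ 0.14

For a single sample (or paired design) of n = 540: d_min = (z_{α/2} + z_β)/√n.
z-sum = 2.326 + 0.842 = 3.168.
d_min = 3.168 / √540 = 3.168 / 23.238 = 0.136.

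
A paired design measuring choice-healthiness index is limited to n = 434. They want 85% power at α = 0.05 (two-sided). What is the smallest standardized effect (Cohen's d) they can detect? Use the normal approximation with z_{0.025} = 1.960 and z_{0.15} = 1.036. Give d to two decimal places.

For a single sample (or paired design) of n = 434: d_min = (z_{α/2} + z_β)/√n.
z-sum = 1.960 + 1.036 = 2.996.
d_min = 2.996 / √434 = 2.996 / 20.833 = 0.144.

d_min ≈ 0.14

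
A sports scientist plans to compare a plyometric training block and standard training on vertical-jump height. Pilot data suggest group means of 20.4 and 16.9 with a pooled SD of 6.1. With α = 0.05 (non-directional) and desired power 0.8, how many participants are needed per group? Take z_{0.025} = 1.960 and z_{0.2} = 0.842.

n = 48 per group

Cohen's d = |M₁ − M₂| / SD_pooled = |20.4 − 16.9| / 6.1 = 3.5 / 6.1 = 0.574.
For two independent groups with equal n: n = 2·((z_{α/2} + z_β) / d)².
z_{α/2} + z_β = 1.960 + 0.842 = 2.802.
n = 2 × (2.802 / 0.574)² = 2 × 4.882² = 2 × 23.83 = 47.7.
Round up to the next whole participant.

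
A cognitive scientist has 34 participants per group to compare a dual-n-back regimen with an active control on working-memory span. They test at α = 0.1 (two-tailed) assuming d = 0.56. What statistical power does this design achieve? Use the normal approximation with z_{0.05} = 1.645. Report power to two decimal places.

power ≈ 0.75

For two equal groups, power = Φ(d·√(n/2) − z_{α/2}).
d·√(n/2) = 0.56 × √(34/2) = 0.56 × 4.123 = 2.309.
z_β = 2.309 − 1.645 = 0.664.
Power = Φ(0.664) = 0.747.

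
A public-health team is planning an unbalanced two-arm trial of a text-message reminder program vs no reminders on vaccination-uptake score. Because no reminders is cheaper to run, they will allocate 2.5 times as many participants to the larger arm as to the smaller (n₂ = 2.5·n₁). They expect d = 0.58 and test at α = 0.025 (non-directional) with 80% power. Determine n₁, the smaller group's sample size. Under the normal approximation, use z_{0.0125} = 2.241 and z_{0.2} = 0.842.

n₁ = 40

With allocation ratio k = n₂/n₁ = 2.5, Var(x̄₁−x̄₂) = σ²(1/n₁ + 1/(k·n₁)) = σ²·(k+1)/(k·n₁).
So n₁ = (1 + 1/k)·((z_{α/2} + z_β)/d)² = 1.400 × (3.083/0.58)².
n₁ = 1.400 × 28.25 = 39.6.
Round up: n₁ = 40, giving n₂ = 2.5 × 40 = 100.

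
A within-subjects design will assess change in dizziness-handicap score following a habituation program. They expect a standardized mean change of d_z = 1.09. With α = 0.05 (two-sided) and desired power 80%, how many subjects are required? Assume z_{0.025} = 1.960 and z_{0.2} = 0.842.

For a paired (one-sample on differences) test: n = ((z_{α/2} + z_β) / d)².
z_{α/2} + z_β = 1.960 + 0.842 = 2.802.
n = (2.802 / 1.09)² = 2.571² = 6.61.
Round up.

n = 7 pairs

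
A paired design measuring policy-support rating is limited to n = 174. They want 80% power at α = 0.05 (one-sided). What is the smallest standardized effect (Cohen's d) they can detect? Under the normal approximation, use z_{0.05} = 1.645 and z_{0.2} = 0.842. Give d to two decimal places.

d_min ≈ 0.19

For a single sample (or paired design) of n = 174: d_min = (z_{α} + z_β)/√n.
z-sum = 1.645 + 0.842 = 2.487.
d_min = 2.487 / √174 = 2.487 / 13.191 = 0.189.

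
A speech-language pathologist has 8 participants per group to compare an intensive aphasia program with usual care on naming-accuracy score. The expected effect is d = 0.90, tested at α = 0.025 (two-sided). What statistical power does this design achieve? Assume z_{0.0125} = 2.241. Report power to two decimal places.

power ≈ 0.33

For two equal groups, power = Φ(d·√(n/2) − z_{α/2}).
d·√(n/2) = 0.90 × √(8/2) = 0.90 × 2.000 = 1.800.
z_β = 1.800 − 2.241 = -0.441.
Power = Φ(-0.441) = 0.330.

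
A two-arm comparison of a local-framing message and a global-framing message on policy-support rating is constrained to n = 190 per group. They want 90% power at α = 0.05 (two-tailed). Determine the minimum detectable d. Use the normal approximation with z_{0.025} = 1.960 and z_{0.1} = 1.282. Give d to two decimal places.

d_min ≈ 0.33

For two independent groups of n = 190 each: d_min = (z_{α/2} + z_β)·√(2/n).
z-sum = 1.960 + 1.282 = 3.242.
d_min = 3.242 × √(2/190) = 3.242 × 0.1026 = 0.333.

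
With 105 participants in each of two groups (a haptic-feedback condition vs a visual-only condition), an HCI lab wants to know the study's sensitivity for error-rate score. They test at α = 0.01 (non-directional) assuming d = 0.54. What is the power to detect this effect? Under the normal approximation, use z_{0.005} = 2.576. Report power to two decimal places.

For two equal groups, power = Φ(d·√(n/2) − z_{α/2}).
d·√(n/2) = 0.54 × √(105/2) = 0.54 × 7.246 = 3.913.
z_β = 3.913 − 2.576 = 1.337.
Power = Φ(1.337) = 0.909.

power ≈ 0.91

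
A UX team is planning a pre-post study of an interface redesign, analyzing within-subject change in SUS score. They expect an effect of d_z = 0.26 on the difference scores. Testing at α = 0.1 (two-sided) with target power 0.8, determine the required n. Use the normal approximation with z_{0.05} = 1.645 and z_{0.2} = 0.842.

n = 92 pairs

For a paired (one-sample on differences) test: n = ((z_{α/2} + z_β) / d)².
z_{α/2} + z_β = 1.645 + 0.842 = 2.487.
n = (2.487 / 0.26)² = 9.565² = 91.50.
Round up.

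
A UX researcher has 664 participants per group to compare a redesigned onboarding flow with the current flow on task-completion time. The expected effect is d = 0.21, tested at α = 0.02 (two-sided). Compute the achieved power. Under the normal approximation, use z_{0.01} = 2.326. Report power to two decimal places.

power ≈ 0.93

For two equal groups, power = Φ(d·√(n/2) − z_{α/2}).
d·√(n/2) = 0.21 × √(664/2) = 0.21 × 18.221 = 3.826.
z_β = 3.826 − 2.326 = 1.500.
Power = Φ(1.500) = 0.933.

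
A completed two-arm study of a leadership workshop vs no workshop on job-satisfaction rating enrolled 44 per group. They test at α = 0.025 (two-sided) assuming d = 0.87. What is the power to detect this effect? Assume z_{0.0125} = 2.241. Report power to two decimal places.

For two equal groups, power = Φ(d·√(n/2) − z_{α/2}).
d·√(n/2) = 0.87 × √(44/2) = 0.87 × 4.690 = 4.081.
z_β = 4.081 − 2.241 = 1.840.
Power = Φ(1.840) = 0.967.

power ≈ 0.97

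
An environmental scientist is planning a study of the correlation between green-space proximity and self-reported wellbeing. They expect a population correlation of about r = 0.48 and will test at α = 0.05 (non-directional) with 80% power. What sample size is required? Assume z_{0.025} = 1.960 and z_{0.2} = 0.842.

n = 32

Fisher's z: C = ½·ln((1+r)/(1−r)) = ½·ln(2.8462) = 0.5230.
n = ((z_{α/2} + z_β)/C)² + 3.
(1.960 + 0.842) / 0.5230 = 2.802 / 0.5230 = 5.358.
n = 5.358² + 3 = 28.70 + 3 = 31.7.
Round up.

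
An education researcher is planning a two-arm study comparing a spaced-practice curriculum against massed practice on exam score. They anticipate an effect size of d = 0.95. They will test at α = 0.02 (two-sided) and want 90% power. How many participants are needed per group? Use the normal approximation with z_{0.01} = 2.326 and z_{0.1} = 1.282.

n = 29 per group

For two independent groups with equal n: n = 2·((z_{α/2} + z_β) / d)².
z_{α/2} + z_β = 2.326 + 1.282 = 3.608.
n = 2 × (3.608 / 0.95)² = 2 × 3.798² = 2 × 14.42 = 28.8.
Round up to the next whole participant.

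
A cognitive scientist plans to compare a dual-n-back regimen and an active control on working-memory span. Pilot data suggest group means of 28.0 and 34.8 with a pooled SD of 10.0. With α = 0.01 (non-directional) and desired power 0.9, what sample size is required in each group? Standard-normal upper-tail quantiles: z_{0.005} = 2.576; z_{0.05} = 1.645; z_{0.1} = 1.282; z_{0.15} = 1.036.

Cohen's d = |M₁ − M₂| / SD_pooled = |28.0 − 34.8| / 10.0 = 6.8 / 10.0 = 0.680.
For two independent groups with equal n: n = 2·((z_{α/2} + z_β) / d)².
z_{α/2} + z_β = 2.576 + 1.282 = 3.858.
n = 2 × (3.858 / 0.680)² = 2 × 5.674² = 2 × 32.19 = 64.4.
Round up to the next whole participant.

n = 65 per group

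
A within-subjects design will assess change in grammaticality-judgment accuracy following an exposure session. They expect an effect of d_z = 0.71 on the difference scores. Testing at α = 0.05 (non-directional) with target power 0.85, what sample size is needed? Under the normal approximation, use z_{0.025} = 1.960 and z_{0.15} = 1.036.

n = 18 pairs

For a paired (one-sample on differences) test: n = ((z_{α/2} + z_β) / d)².
z_{α/2} + z_β = 1.960 + 1.036 = 2.996.
n = (2.996 / 0.71)² = 4.220² = 17.81.
Round up.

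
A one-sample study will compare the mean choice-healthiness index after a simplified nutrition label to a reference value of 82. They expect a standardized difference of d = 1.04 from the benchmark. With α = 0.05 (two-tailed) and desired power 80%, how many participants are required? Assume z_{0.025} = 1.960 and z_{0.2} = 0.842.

For a one-sample test: n = ((z_{α/2} + z_β) / d)².
z_{α/2} + z_β = 1.960 + 0.842 = 2.802.
n = (2.802 / 1.04)² = 2.694² = 7.26.
Round up.

n = 8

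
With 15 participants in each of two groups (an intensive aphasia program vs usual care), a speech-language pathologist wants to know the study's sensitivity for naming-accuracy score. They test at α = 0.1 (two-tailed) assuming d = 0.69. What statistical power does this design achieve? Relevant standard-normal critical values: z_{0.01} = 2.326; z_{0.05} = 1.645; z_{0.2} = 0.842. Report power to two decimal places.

For two equal groups, power = Φ(d·√(n/2) − z_{α/2}).
d·√(n/2) = 0.69 × √(15/2) = 0.69 × 2.739 = 1.890.
z_β = 1.890 − 1.645 = 0.245.
Power = Φ(0.245) = 0.597.

power ≈ 0.60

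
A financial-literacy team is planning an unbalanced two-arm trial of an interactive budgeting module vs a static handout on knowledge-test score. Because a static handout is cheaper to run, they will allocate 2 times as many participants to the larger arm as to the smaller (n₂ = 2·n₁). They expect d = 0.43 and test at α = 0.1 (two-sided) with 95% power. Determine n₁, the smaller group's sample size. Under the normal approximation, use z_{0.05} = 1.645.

n₁ = 88

With allocation ratio k = n₂/n₁ = 2, Var(x̄₁−x̄₂) = σ²(1/n₁ + 1/(k·n₁)) = σ²·(k+1)/(k·n₁).
So n₁ = (1 + 1/k)·((z_{α/2} + z_β)/d)² = 1.500 × (3.290/0.43)².
n₁ = 1.500 × 58.54 = 87.8.
Round up: n₁ = 88, giving n₂ = 2 × 88 = 176.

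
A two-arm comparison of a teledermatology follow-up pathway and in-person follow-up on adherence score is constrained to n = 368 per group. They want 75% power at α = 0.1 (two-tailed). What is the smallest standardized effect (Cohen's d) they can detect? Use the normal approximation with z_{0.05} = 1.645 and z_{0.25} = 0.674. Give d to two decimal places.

For two independent groups of n = 368 each: d_min = (z_{α/2} + z_β)·√(2/n).
z-sum = 1.645 + 0.674 = 2.319.
d_min = 2.319 × √(2/368) = 2.319 × 0.0737 = 0.171.

d_min ≈ 0.17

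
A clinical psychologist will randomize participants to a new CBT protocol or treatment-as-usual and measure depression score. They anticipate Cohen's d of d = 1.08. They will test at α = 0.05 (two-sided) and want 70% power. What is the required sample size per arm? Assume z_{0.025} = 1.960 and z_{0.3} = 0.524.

For two independent groups with equal n: n = 2·((z_{α/2} + z_β) / d)².
z_{α/2} + z_β = 1.960 + 0.524 = 2.484.
n = 2 × (2.484 / 1.08)² = 2 × 2.300² = 2 × 5.29 = 10.6.
Round up to the next whole participant.

n = 11 per group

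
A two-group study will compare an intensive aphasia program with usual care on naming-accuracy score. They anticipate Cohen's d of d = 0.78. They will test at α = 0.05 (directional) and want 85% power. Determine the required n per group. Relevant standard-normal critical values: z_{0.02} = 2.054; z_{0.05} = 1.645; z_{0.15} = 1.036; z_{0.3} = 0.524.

n = 24 per group

For two independent groups with equal n: n = 2·((z_{α} + z_β) / d)².
z_{α} + z_β = 1.645 + 1.036 = 2.681.
n = 2 × (2.681 / 0.78)² = 2 × 3.437² = 2 × 11.81 = 23.6.
Round up to the next whole participant.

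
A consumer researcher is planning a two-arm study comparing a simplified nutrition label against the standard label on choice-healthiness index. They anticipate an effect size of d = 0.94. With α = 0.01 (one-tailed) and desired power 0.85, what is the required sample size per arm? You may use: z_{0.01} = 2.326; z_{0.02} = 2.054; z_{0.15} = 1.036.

For two independent groups with equal n: n = 2·((z_{α} + z_β) / d)².
z_{α} + z_β = 2.326 + 1.036 = 3.362.
n = 2 × (3.362 / 0.94)² = 2 × 3.577² = 2 × 12.79 = 25.6.
Round up to the next whole participant.

n = 26 per group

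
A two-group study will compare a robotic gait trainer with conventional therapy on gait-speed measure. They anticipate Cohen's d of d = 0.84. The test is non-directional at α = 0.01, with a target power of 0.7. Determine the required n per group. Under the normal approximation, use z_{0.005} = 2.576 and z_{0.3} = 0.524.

n = 28 per group

For two independent groups with equal n: n = 2·((z_{α/2} + z_β) / d)².
z_{α/2} + z_β = 2.576 + 0.524 = 3.100.
n = 2 × (3.100 / 0.84)² = 2 × 3.690² = 2 × 13.62 = 27.2.
Round up to the next whole participant.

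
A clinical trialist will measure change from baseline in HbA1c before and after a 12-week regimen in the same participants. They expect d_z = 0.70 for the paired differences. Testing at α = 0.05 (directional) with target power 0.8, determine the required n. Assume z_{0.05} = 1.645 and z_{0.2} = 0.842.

For a paired (one-sample on differences) test: n = ((z_{α} + z_β) / d)².
z_{α} + z_β = 1.645 + 0.842 = 2.487.
n = (2.487 / 0.70)² = 3.553² = 12.62.
Round up.

n = 13 pairs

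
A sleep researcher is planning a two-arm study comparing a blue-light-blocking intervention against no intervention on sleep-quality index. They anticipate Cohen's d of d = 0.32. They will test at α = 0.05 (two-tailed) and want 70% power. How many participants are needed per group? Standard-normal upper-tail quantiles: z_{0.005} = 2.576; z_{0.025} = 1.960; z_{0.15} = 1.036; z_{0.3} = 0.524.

For two independent groups with equal n: n = 2·((z_{α/2} + z_β) / d)².
z_{α/2} + z_β = 1.960 + 0.524 = 2.484.
n = 2 × (2.484 / 0.32)² = 2 × 7.763² = 2 × 60.26 = 120.5.
Round up to the next whole participant.

n = 121 per group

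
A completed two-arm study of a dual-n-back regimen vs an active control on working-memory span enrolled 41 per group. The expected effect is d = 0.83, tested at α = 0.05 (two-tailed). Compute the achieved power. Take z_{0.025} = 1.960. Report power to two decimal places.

power ≈ 0.96

For two equal groups, power = Φ(d·√(n/2) − z_{α/2}).
d·√(n/2) = 0.83 × √(41/2) = 0.83 × 4.528 = 3.758.
z_β = 3.758 − 1.960 = 1.798.
Power = Φ(1.798) = 0.964.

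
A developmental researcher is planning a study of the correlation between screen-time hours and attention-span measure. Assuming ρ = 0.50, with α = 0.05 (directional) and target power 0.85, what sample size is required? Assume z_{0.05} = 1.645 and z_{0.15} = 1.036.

Fisher's z: C = ½·ln((1+r)/(1−r)) = ½·ln(3.0000) = 0.5493.
n = ((z_{α} + z_β)/C)² + 3.
(1.645 + 1.036) / 0.5493 = 2.681 / 0.5493 = 4.881.
n = 4.881² + 3 = 23.82 + 3 = 26.8.
Round up.

n = 27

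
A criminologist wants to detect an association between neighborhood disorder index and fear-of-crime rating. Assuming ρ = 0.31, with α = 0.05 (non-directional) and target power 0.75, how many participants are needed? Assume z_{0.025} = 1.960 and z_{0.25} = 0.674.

n = 71

Fisher's z: C = ½·ln((1+r)/(1−r)) = ½·ln(1.8986) = 0.3205.
n = ((z_{α/2} + z_β)/C)² + 3.
(1.960 + 0.674) / 0.3205 = 2.634 / 0.3205 = 8.218.
n = 8.218² + 3 = 67.54 + 3 = 70.5.
Round up.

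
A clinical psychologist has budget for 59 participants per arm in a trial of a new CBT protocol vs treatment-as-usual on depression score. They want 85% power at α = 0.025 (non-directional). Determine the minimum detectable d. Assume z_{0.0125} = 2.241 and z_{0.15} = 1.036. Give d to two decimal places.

For two independent groups of n = 59 each: d_min = (z_{α/2} + z_β)·√(2/n).
z-sum = 2.241 + 1.036 = 3.277.
d_min = 3.277 × √(2/59) = 3.277 × 0.1841 = 0.603.

d_min ≈ 0.60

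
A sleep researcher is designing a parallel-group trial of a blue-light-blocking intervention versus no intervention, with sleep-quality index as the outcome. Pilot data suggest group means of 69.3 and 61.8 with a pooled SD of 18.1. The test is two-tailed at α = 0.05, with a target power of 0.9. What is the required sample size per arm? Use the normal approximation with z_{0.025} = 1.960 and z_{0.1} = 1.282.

n = 123 per group

Cohen's d = |M₁ − M₂| / SD_pooled = |69.3 − 61.8| / 18.1 = 7.5 / 18.1 = 0.414.
For two independent groups with equal n: n = 2·((z_{α/2} + z_β) / d)².
z_{α/2} + z_β = 1.960 + 1.282 = 3.242.
n = 2 × (3.242 / 0.414)² = 2 × 7.831² = 2 × 61.32 = 122.6.
Round up to the next whole participant.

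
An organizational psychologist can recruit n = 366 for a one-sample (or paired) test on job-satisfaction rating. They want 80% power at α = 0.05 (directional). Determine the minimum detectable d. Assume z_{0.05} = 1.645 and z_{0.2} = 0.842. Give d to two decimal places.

d_min ≈ 0.13

For a single sample (or paired design) of n = 366: d_min = (z_{α} + z_β)/√n.
z-sum = 1.645 + 0.842 = 2.487.
d_min = 2.487 / √366 = 2.487 / 19.131 = 0.130.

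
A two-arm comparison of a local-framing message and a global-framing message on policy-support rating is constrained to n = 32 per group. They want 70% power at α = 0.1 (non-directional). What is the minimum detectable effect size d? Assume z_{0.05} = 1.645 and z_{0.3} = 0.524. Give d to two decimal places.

d_min ≈ 0.54

For two independent groups of n = 32 each: d_min = (z_{α/2} + z_β)·√(2/n).
z-sum = 1.645 + 0.524 = 2.169.
d_min = 2.169 × √(2/32) = 2.169 × 0.2500 = 0.542.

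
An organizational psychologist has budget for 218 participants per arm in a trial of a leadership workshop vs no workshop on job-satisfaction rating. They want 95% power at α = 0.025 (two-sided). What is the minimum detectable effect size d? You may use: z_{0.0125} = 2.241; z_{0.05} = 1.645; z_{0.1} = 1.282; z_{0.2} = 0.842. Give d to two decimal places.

d_min ≈ 0.37

For two independent groups of n = 218 each: d_min = (z_{α/2} + z_β)·√(2/n).
z-sum = 2.241 + 1.645 = 3.886.
d_min = 3.886 × √(2/218) = 3.886 × 0.0958 = 0.372.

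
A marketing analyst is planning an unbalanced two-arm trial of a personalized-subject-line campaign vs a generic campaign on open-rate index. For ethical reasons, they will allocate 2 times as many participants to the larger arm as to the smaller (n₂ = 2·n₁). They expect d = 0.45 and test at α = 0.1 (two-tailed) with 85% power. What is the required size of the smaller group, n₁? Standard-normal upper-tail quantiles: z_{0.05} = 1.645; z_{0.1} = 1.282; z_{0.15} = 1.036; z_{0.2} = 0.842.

n₁ = 54

With allocation ratio k = n₂/n₁ = 2, Var(x̄₁−x̄₂) = σ²(1/n₁ + 1/(k·n₁)) = σ²·(k+1)/(k·n₁).
So n₁ = (1 + 1/k)·((z_{α/2} + z_β)/d)² = 1.500 × (2.681/0.45)².
n₁ = 1.500 × 35.50 = 53.2.
Round up: n₁ = 54, giving n₂ = 2 × 54 = 108.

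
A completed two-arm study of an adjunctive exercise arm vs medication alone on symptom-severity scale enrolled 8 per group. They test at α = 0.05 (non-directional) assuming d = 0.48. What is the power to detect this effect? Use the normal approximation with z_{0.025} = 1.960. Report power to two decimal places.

For two equal groups, power = Φ(d·√(n/2) − z_{α/2}).
d·√(n/2) = 0.48 × √(8/2) = 0.48 × 2.000 = 0.960.
z_β = 0.960 − 1.960 = -1.000.
Power = Φ(-1.000) = 0.159.

power ≈ 0.16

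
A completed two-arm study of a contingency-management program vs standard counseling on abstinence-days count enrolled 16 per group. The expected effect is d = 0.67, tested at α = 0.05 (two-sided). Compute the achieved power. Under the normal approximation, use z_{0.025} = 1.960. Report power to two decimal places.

power ≈ 0.47

For two equal groups, power = Φ(d·√(n/2) − z_{α/2}).
d·√(n/2) = 0.67 × √(16/2) = 0.67 × 2.828 = 1.895.
z_β = 1.895 − 1.960 = -0.065.
Power = Φ(-0.065) = 0.474.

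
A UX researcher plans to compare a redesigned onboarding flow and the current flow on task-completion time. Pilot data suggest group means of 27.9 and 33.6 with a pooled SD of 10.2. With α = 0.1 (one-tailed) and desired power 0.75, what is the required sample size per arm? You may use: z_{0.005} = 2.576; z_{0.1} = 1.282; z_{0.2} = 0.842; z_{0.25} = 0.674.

n = 25 per group

Cohen's d = |M₁ − M₂| / SD_pooled = |27.9 − 33.6| / 10.2 = 5.7 / 10.2 = 0.559.
For two independent groups with equal n: n = 2·((z_{α} + z_β) / d)².
z_{α} + z_β = 1.282 + 0.674 = 1.956.
n = 2 × (1.956 / 0.559)² = 2 × 3.499² = 2 × 12.24 = 24.5.
Round up to the next whole participant.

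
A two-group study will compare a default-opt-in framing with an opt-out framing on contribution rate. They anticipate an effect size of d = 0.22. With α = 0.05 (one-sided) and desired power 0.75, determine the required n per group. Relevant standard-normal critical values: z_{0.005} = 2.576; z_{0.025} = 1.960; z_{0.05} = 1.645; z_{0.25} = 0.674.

n = 223 per group

For two independent groups with equal n: n = 2·((z_{α} + z_β) / d)².
z_{α} + z_β = 1.645 + 0.674 = 2.319.
n = 2 × (2.319 / 0.22)² = 2 × 10.541² = 2 × 111.11 = 222.2.
Round up to the next whole participant.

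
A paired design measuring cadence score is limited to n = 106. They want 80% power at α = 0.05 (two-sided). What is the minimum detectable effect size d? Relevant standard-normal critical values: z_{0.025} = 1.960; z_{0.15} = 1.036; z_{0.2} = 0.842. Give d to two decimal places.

d_min ≈ 0.27

For a single sample (or paired design) of n = 106: d_min = (z_{α/2} + z_β)/√n.
z-sum = 1.960 + 0.842 = 2.802.
d_min = 2.802 / √106 = 2.802 / 10.296 = 0.272.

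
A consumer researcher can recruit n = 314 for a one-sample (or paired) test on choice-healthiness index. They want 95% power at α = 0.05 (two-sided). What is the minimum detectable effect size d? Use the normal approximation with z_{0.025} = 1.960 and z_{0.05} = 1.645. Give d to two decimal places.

For a single sample (or paired design) of n = 314: d_min = (z_{α/2} + z_β)/√n.
z-sum = 1.960 + 1.645 = 3.605.
d_min = 3.605 / √314 = 3.605 / 17.720 = 0.203.

d_min ≈ 0.20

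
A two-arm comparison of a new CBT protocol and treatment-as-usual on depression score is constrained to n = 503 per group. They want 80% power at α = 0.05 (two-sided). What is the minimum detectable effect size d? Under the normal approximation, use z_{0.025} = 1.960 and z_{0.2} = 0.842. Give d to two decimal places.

For two independent groups of n = 503 each: d_min = (z_{α/2} + z_β)·√(2/n).
z-sum = 1.960 + 0.842 = 2.802.
d_min = 2.802 × √(2/503) = 2.802 × 0.0631 = 0.177.

d_min ≈ 0.18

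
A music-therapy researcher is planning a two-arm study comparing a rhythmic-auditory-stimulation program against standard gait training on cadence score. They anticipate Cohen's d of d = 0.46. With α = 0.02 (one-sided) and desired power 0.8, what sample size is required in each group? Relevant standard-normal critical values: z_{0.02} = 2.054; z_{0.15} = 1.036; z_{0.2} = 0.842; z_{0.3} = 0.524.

n = 80 per group

For two independent groups with equal n: n = 2·((z_{α} + z_β) / d)².
z_{α} + z_β = 2.054 + 0.842 = 2.896.
n = 2 × (2.896 / 0.46)² = 2 × 6.296² = 2 × 39.64 = 79.3.
Round up to the next whole participant.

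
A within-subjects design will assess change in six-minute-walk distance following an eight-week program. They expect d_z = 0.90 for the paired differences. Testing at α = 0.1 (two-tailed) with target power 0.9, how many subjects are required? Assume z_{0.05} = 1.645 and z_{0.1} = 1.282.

n = 11 pairs

For a paired (one-sample on differences) test: n = ((z_{α/2} + z_β) / d)².
z_{α/2} + z_β = 1.645 + 1.282 = 2.927.
n = (2.927 / 0.90)² = 3.252² = 10.58.
Round up.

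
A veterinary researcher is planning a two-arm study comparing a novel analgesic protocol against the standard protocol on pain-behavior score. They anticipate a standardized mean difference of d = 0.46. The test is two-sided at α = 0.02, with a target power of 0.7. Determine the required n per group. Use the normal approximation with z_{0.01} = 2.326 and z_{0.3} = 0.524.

n = 77 per group

For two independent groups with equal n: n = 2·((z_{α/2} + z_β) / d)².
z_{α/2} + z_β = 2.326 + 0.524 = 2.850.
n = 2 × (2.850 / 0.46)² = 2 × 6.196² = 2 × 38.39 = 76.8.
Round up to the next whole participant.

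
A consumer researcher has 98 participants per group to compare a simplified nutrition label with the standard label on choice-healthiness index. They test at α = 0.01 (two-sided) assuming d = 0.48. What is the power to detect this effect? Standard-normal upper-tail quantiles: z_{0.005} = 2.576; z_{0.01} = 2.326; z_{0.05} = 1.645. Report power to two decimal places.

power ≈ 0.78

For two equal groups, power = Φ(d·√(n/2) − z_{α/2}).
d·√(n/2) = 0.48 × √(98/2) = 0.48 × 7.000 = 3.360.
z_β = 3.360 − 2.576 = 0.784.
Power = Φ(0.784) = 0.783.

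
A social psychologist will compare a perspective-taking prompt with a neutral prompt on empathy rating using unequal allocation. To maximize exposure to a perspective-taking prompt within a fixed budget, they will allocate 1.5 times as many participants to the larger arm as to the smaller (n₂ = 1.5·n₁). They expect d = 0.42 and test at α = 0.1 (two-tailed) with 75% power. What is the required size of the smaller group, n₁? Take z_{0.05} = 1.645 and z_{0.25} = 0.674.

n₁ = 51

With allocation ratio k = n₂/n₁ = 1.5, Var(x̄₁−x̄₂) = σ²(1/n₁ + 1/(k·n₁)) = σ²·(k+1)/(k·n₁).
So n₁ = (1 + 1/k)·((z_{α/2} + z_β)/d)² = 1.667 × (2.319/0.42)².
n₁ = 1.667 × 30.49 = 50.8.
Round up: n₁ = 51, giving n₂ = ⌈1.5 × 51⌉ = ⌈76.5⌉ = 77.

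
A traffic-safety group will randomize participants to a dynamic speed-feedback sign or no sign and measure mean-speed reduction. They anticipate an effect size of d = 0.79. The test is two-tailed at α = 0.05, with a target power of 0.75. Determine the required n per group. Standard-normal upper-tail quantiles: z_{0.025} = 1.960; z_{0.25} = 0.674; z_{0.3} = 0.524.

For two independent groups with equal n: n = 2·((z_{α/2} + z_β) / d)².
z_{α/2} + z_β = 1.960 + 0.674 = 2.634.
n = 2 × (2.634 / 0.79)² = 2 × 3.334² = 2 × 11.12 = 22.2.
Round up to the next whole participant.

n = 23 per group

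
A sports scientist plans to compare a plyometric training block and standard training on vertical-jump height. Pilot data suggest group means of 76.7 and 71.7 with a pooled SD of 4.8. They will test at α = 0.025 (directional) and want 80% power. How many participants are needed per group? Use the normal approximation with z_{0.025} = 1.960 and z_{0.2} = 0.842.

n = 15 per group

Cohen's d = |M₁ − M₂| / SD_pooled = |76.7 − 71.7| / 4.8 = 5.0 / 4.8 = 1.042.
For two independent groups with equal n: n = 2·((z_{α} + z_β) / d)².
z_{α} + z_β = 1.960 + 0.842 = 2.802.
n = 2 × (2.802 / 1.042)² = 2 × 2.689² = 2 × 7.23 = 14.5.
Round up to the next whole participant.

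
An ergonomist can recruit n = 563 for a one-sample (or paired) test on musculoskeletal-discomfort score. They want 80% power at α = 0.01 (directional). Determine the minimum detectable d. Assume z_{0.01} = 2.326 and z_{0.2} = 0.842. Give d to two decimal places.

d_min ≈ 0.13

For a single sample (or paired design) of n = 563: d_min = (z_{α} + z_β)/√n.
z-sum = 2.326 + 0.842 = 3.168.
d_min = 3.168 / √563 = 3.168 / 23.728 = 0.134.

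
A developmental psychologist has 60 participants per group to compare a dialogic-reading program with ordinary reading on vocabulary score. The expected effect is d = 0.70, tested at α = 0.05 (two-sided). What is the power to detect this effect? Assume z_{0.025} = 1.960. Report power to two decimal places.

For two equal groups, power = Φ(d·√(n/2) − z_{α/2}).
d·√(n/2) = 0.70 × √(60/2) = 0.70 × 5.477 = 3.834.
z_β = 3.834 − 1.960 = 1.874.
Power = Φ(1.874) = 0.970.

power ≈ 0.97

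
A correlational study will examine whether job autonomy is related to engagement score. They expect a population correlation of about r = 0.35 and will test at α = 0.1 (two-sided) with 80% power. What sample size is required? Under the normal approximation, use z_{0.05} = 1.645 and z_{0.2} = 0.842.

Fisher's z: C = ½·ln((1+r)/(1−r)) = ½·ln(2.0769) = 0.3654.
n = ((z_{α/2} + z_β)/C)² + 3.
(1.645 + 0.842) / 0.3654 = 2.487 / 0.3654 = 6.806.
n = 6.806² + 3 = 46.32 + 3 = 49.3.
Round up.

n = 50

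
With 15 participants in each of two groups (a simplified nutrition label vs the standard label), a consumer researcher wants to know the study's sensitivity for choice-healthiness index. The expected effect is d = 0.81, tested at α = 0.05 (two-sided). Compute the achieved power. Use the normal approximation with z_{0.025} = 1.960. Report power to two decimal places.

For two equal groups, power = Φ(d·√(n/2) − z_{α/2}).
d·√(n/2) = 0.81 × √(15/2) = 0.81 × 2.739 = 2.218.
z_β = 2.218 − 1.960 = 0.258.
Power = Φ(0.258) = 0.602.

power ≈ 0.60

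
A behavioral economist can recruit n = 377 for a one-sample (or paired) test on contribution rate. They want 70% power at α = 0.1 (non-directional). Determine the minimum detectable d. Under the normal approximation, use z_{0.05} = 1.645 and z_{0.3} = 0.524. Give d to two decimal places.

For a single sample (or paired design) of n = 377: d_min = (z_{α/2} + z_β)/√n.
z-sum = 1.645 + 0.524 = 2.169.
d_min = 2.169 / √377 = 2.169 / 19.416 = 0.112.

d_min ≈ 0.11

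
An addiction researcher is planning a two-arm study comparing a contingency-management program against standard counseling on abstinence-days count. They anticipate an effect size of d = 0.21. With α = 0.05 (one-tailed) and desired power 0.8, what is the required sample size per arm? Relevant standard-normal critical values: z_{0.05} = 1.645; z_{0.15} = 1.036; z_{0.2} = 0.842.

For two independent groups with equal n: n = 2·((z_{α} + z_β) / d)².
z_{α} + z_β = 1.645 + 0.842 = 2.487.
n = 2 × (2.487 / 0.21)² = 2 × 11.843² = 2 × 140.25 = 280.5.
Round up to the next whole participant.

n = 281 per group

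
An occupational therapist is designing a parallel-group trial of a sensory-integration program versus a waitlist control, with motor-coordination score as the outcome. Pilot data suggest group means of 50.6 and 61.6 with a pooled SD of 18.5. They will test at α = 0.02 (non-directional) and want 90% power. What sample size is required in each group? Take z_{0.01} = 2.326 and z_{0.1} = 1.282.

Cohen's d = |M₁ − M₂| / SD_pooled = |50.6 − 61.6| / 18.5 = 11.0 / 18.5 = 0.595.
For two independent groups with equal n: n = 2·((z_{α/2} + z_β) / d)².
z_{α/2} + z_β = 2.326 + 1.282 = 3.608.
n = 2 × (3.608 / 0.595)² = 2 × 6.064² = 2 × 36.77 = 73.5.
Round up to the next whole participant.

n = 74 per group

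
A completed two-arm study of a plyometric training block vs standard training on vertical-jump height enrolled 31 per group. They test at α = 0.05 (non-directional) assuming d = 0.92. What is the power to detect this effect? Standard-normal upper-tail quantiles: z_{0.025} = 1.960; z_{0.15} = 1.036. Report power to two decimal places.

For two equal groups, power = Φ(d·√(n/2) − z_{α/2}).
d·√(n/2) = 0.92 × √(31/2) = 0.92 × 3.937 = 3.622.
z_β = 3.622 − 1.960 = 1.662.
Power = Φ(1.662) = 0.952.

power ≈ 0.95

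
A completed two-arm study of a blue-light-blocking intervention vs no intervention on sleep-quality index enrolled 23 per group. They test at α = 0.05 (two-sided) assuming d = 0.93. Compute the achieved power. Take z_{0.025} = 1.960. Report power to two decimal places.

For two equal groups, power = Φ(d·√(n/2) − z_{α/2}).
d·√(n/2) = 0.93 × √(23/2) = 0.93 × 3.391 = 3.154.
z_β = 3.154 − 1.960 = 1.194.
Power = Φ(1.194) = 0.884.

power ≈ 0.88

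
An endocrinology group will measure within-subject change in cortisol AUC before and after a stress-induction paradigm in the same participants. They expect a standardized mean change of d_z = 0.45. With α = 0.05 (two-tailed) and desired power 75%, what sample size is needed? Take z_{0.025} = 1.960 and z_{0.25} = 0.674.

For a paired (one-sample on differences) test: n = ((z_{α/2} + z_β) / d)².
z_{α/2} + z_β = 1.960 + 0.674 = 2.634.
n = (2.634 / 0.45)² = 5.853² = 34.26.
Round up.

n = 35 pairs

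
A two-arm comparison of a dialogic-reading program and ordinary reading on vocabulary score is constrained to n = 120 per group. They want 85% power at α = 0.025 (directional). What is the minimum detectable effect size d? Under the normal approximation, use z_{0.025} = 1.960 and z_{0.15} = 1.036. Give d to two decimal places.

d_min ≈ 0.39

For two independent groups of n = 120 each: d_min = (z_{α} + z_β)·√(2/n).
z-sum = 1.960 + 1.036 = 2.996.
d_min = 2.996 × √(2/120) = 2.996 × 0.1291 = 0.387.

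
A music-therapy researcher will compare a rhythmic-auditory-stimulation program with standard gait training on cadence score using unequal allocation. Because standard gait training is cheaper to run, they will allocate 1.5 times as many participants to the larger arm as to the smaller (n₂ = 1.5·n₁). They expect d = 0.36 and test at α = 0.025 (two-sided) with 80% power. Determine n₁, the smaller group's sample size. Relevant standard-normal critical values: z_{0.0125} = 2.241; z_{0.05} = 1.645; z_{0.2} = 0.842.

n₁ = 123

With allocation ratio k = n₂/n₁ = 1.5, Var(x̄₁−x̄₂) = σ²(1/n₁ + 1/(k·n₁)) = σ²·(k+1)/(k·n₁).
So n₁ = (1 + 1/k)·((z_{α/2} + z_β)/d)² = 1.667 × (3.083/0.36)².
n₁ = 1.667 × 73.34 = 122.2.
Round up: n₁ = 123, giving n₂ = ⌈1.5 × 123⌉ = ⌈184.5⌉ = 185.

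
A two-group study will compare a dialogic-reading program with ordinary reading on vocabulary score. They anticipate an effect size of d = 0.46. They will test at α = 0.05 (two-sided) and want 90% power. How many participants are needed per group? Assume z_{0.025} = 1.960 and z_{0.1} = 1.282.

n = 100 per group

For two independent groups with equal n: n = 2·((z_{α/2} + z_β) / d)².
z_{α/2} + z_β = 1.960 + 1.282 = 3.242.
n = 2 × (3.242 / 0.46)² = 2 × 7.048² = 2 × 49.67 = 99.3.
Round up to the next whole participant.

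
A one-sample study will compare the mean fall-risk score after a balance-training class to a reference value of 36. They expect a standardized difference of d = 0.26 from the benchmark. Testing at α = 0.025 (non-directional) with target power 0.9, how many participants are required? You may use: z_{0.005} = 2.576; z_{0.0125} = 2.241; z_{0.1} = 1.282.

n = 184

For a one-sample test: n = ((z_{α/2} + z_β) / d)².
z_{α/2} + z_β = 2.241 + 1.282 = 3.523.
n = (3.523 / 0.26)² = 13.550² = 183.60.
Round up.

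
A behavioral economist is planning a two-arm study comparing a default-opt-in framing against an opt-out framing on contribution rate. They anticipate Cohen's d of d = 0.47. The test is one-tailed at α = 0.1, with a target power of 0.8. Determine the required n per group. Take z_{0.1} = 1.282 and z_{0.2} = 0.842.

n = 41 per group

For two independent groups with equal n: n = 2·((z_{α} + z_β) / d)².
z_{α} + z_β = 1.282 + 0.842 = 2.124.
n = 2 × (2.124 / 0.47)² = 2 × 4.519² = 2 × 20.42 = 40.8.
Round up to the next whole participant.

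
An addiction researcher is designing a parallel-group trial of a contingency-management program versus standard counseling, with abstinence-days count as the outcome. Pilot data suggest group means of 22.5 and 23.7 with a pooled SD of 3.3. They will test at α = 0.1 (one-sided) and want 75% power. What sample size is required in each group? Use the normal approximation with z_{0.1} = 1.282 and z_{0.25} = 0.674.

n = 58 per group

Cohen's d = |M₁ − M₂| / SD_pooled = |22.5 − 23.7| / 3.3 = 1.2 / 3.3 = 0.364.
For two independent groups with equal n: n = 2·((z_{α} + z_β) / d)².
z_{α} + z_β = 1.282 + 0.674 = 1.956.
n = 2 × (1.956 / 0.364)² = 2 × 5.374² = 2 × 28.88 = 57.8.
Round up to the next whole participant.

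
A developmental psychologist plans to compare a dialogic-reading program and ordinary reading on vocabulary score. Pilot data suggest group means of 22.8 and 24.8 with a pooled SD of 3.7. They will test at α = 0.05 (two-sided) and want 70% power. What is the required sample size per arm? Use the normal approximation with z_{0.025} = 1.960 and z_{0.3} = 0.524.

n = 43 per group

Cohen's d = |M₁ − M₂| / SD_pooled = |22.8 − 24.8| / 3.7 = 2.0 / 3.7 = 0.541.
For two independent groups with equal n: n = 2·((z_{α/2} + z_β) / d)².
z_{α/2} + z_β = 1.960 + 0.524 = 2.484.
n = 2 × (2.484 / 0.541)² = 2 × 4.591² = 2 × 21.08 = 42.2.
Round up to the next whole participant.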